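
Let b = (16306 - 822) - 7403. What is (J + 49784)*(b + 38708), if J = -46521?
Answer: 152672507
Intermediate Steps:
b = 8081 (b = 15484 - 7403 = 8081)
(J + 49784)*(b + 38708) = (-46521 + 49784)*(8081 + 38708) = 3263*46789 = 152672507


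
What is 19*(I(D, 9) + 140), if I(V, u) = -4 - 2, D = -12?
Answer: 2546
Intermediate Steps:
I(V, u) = -6
19*(I(D, 9) + 140) = 19*(-6 + 140) = 19*134 = 2546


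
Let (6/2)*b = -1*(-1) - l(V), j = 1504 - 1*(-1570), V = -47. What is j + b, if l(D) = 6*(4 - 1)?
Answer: 9205/3 ≈ 3068.3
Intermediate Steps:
j = 3074 (j = 1504 + 1570 = 3074)
l(D) = 18 (l(D) = 6*3 = 18)
b = -17/3 (b = (-1*(-1) - 1*18)/3 = (1 - 18)/3 = (⅓)*(-17) = -17/3 ≈ -5.6667)
j + b = 3074 - 17/3 = 9205/3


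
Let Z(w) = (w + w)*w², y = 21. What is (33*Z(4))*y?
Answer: 88704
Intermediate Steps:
Z(w) = 2*w³ (Z(w) = (2*w)*w² = 2*w³)
(33*Z(4))*y = (33*(2*4³))*21 = (33*(2*64))*21 = (33*128)*21 = 4224*21 = 88704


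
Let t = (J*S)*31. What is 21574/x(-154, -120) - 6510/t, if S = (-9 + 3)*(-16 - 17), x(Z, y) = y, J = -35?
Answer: -118637/660 ≈ -179.75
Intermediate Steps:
S = 198 (S = -6*(-33) = 198)
t = -214830 (t = -35*198*31 = -6930*31 = -214830)
21574/x(-154, -120) - 6510/t = 21574/(-120) - 6510/(-214830) = 21574*(-1/120) - 6510*(-1/214830) = -10787/60 + 1/33 = -118637/660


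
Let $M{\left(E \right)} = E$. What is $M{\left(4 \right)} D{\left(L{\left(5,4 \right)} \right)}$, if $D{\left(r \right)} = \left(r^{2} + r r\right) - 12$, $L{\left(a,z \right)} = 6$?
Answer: $240$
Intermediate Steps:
$D{\left(r \right)} = -12 + 2 r^{2}$ ($D{\left(r \right)} = \left(r^{2} + r^{2}\right) - 12 = 2 r^{2} - 12 = -12 + 2 r^{2}$)
$M{\left(4 \right)} D{\left(L{\left(5,4 \right)} \right)} = 4 \left(-12 + 2 \cdot 6^{2}\right) = 4 \left(-12 + 2 \cdot 36\right) = 4 \left(-12 + 72\right) = 4 \cdot 60 = 240$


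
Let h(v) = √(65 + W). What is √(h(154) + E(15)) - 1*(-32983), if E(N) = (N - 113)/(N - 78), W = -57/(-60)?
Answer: 32983 + √(1400 + 90*√6595)/30 ≈ 32986.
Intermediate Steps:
W = 19/20 (W = -57*(-1/60) = 19/20 ≈ 0.95000)
h(v) = √6595/10 (h(v) = √(65 + 19/20) = √(1319/20) = √6595/10)
E(N) = (-113 + N)/(-78 + N)
√(h(154) + E(15)) - 1*(-32983) = √(√6595/10 + (-113 + 15)/(-78 + 15)) - 1*(-32983) = √(√6595/10 - 98/(-63)) + 32983 = √(√6595/10 - 1/63*(-98)) + 32983 = √(√6595/10 + 14/9) + 32983 = √(14/9 + √6595/10) + 32983 = 32983 + √(14/9 + √6595/10)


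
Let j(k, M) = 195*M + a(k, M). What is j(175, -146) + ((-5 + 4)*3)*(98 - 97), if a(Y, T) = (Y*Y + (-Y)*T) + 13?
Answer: 27715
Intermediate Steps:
a(Y, T) = 13 + Y² - T*Y (a(Y, T) = (Y² - T*Y) + 13 = 13 + Y² - T*Y)
j(k, M) = 13 + k² + 195*M - M*k (j(k, M) = 195*M + (13 + k² - M*k) = 13 + k² + 195*M - M*k)
j(175, -146) + ((-5 + 4)*3)*(98 - 97) = (13 + 175² + 195*(-146) - 1*(-146)*175) + ((-5 + 4)*3)*(98 - 97) = (13 + 30625 - 28470 + 25550) - 1*3*1 = 27718 - 3*1 = 27718 - 3 = 27715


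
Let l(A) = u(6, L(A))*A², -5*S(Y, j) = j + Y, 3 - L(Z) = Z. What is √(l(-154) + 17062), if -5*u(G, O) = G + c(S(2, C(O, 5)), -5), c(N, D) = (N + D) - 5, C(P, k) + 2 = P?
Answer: √4624282/5 ≈ 430.08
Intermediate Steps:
C(P, k) = -2 + P
L(Z) = 3 - Z
S(Y, j) = -Y/5 - j/5 (S(Y, j) = -(j + Y)/5 = -(Y + j)/5 = -Y/5 - j/5)
c(N, D) = -5 + D + N (c(N, D) = (D + N) - 5 = -5 + D + N)
u(G, O) = 2 - G/5 + O/25 (u(G, O) = -(G + (-5 - 5 + (-⅕*2 - (-2 + O)/5)))/5 = -(G + (-5 - 5 + (-⅖ + (⅖ - O/5))))/5 = -(G + (-5 - 5 - O/5))/5 = -(G + (-10 - O/5))/5 = -(-10 + G - O/5)/5 = 2 - G/5 + O/25)
l(A) = A²*(23/25 - A/25) (l(A) = (2 - ⅕*6 + (3 - A)/25)*A² = (2 - 6/5 + (3/25 - A/25))*A² = (23/25 - A/25)*A² = A²*(23/25 - A/25))
√(l(-154) + 17062) = √((1/25)*(-154)²*(23 - 1*(-154)) + 17062) = √((1/25)*23716*(23 + 154) + 17062) = √((1/25)*23716*177 + 17062) = √(4197732/25 + 17062) = √(4624282/25) = √4624282/5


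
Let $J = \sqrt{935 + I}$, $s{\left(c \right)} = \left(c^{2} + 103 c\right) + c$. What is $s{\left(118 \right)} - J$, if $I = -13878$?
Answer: $26196 - 43 i \sqrt{7} \approx 26196.0 - 113.77 i$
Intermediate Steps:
$s{\left(c \right)} = c^{2} + 104 c$
$J = 43 i \sqrt{7}$ ($J = \sqrt{935 - 13878} = \sqrt{-12943} = 43 i \sqrt{7} \approx 113.77 i$)
$s{\left(118 \right)} - J = 118 \left(104 + 118\right) - 43 i \sqrt{7} = 118 \cdot 222 - 43 i \sqrt{7} = 26196 - 43 i \sqrt{7}$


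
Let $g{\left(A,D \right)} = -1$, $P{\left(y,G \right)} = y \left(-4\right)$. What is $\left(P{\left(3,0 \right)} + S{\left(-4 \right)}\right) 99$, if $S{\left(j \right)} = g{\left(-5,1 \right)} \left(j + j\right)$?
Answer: $-396$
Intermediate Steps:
$P{\left(y,G \right)} = - 4 y$
$S{\left(j \right)} = - 2 j$ ($S{\left(j \right)} = - (j + j) = - 2 j$)
$\left(P{\left(3,0 \right)} + S{\left(-4 \right)}\right) 99 = \left(\left(-4\right) 3 - -8\right) 99 = \left(-12 + 8\right) 99 = \left(-4\right) 99 = -396$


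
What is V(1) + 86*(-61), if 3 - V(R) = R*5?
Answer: -5248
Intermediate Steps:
V(R) = 3 - 5*R (V(R) = 3 - R*5 = 3 - 5*R)
V(1) + 86*(-61) = (3 - 5*1) + 86*(-61) = (3 - 5) - 5246 = -2 - 5246 = -5248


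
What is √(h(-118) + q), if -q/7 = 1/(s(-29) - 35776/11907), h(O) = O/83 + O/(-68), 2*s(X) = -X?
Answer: I*√609872978340858/45442666 ≈ 0.54345*I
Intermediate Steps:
s(X) = -X/2 (s(X) = (-X)/2 = -X/2)
h(O) = -15*O/5644 (h(O) = O*(1/83) + O*(-1/68) = O/83 - O/68 = -15*O/5644)
q = -166698/273751 (q = -7/(-½*(-29) - 35776/11907) = -7/(29/2 - 35776*1/11907) = -7/(29/2 - 35776/11907) = -7/273751/23814 = -7*23814/273751 = -166698/273751 ≈ -0.60894)
√(h(-118) + q) = √(-15/5644*(-118) - 166698/273751) = √(885/2822 - 166698/273751) = √(-13420713/45442666) = I*√609872978340858/45442666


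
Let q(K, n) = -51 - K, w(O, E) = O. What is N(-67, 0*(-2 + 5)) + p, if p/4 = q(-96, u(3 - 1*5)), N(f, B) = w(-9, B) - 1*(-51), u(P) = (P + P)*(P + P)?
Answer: 222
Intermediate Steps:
u(P) = 4*P² (u(P) = (2*P)*(2*P) = 4*P²)
N(f, B) = 42 (N(f, B) = -9 - 1*(-51) = -9 + 51 = 42)
p = 180 (p = 4*(-51 - 1*(-96)) = 4*(-51 + 96) = 4*45 = 180)
N(-67, 0*(-2 + 5)) + p = 42 + 180 = 222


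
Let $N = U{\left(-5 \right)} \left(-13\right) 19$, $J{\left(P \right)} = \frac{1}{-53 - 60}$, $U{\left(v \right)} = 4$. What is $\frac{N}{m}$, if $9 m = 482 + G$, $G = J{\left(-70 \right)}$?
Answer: $- \frac{334932}{18155} \approx -18.448$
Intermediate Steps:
$J{\left(P \right)} = - \frac{1}{113}$ ($J{\left(P \right)} = \frac{1}{-113} = - \frac{1}{113}$)
$G = - \frac{1}{113} \approx -0.0088496$
$N = -988$ ($N = 4 \left(-13\right) 19 = \left(-52\right) 19 = -988$)
$m = \frac{18155}{339}$ ($m = \frac{482 - \frac{1}{113}}{9} = \frac{1}{9} \cdot \frac{54465}{113} = \frac{18155}{339} \approx 53.555$)
$\frac{N}{m} = - \frac{988}{\frac{18155}{339}} = \left(-988\right) \frac{339}{18155} = - \frac{334932}{18155}$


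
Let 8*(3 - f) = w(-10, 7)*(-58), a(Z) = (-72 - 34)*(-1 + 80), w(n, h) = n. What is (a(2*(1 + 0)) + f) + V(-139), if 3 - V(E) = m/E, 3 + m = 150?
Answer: -2346165/278 ≈ -8439.4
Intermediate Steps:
m = 147 (m = -3 + 150 = 147)
V(E) = 3 - 147/E
a(Z) = -8374 (a(Z) = -106*79 = -8374)
f = -139/2 (f = 3 - (-5)*(-58)/4 = 3 - ⅛*580 = 3 - 145/2 = -139/2 ≈ -69.500)
(a(2*(1 + 0)) + f) + V(-139) = (-8374 - 139/2) + (3 - 147/(-139)) = -16887/2 + (3 - 147*(-1/139)) = -16887/2 + (3 + 147/139) = -16887/2 + 564/139 = -2346165/278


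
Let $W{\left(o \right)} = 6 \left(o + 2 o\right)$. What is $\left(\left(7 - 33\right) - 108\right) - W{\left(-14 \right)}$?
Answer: $118$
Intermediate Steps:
$W{\left(o \right)} = 18 o$ ($W{\left(o \right)} = 6 \cdot 3 o = 18 o$)
$\left(\left(7 - 33\right) - 108\right) - W{\left(-14 \right)} = \left(\left(7 - 33\right) - 108\right) - 18 \left(-14\right) = \left(-26 - 108\right) - -252 = -134 + 252 = 118$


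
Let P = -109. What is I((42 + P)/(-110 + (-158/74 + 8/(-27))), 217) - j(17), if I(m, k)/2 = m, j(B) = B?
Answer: -1775557/112319 ≈ -15.808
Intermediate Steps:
I(m, k) = 2*m
I((42 + P)/(-110 + (-158/74 + 8/(-27))), 217) - j(17) = 2*((42 - 109)/(-110 + (-158/74 + 8/(-27)))) - 1*17 = 2*(-67/(-110 + (-158*1/74 + 8*(-1/27)))) - 17 = 2*(-67/(-110 + (-79/37 - 8/27))) - 17 = 2*(-67/(-110 - 2429/999)) - 17 = 2*(-67/(-112319/999)) - 17 = 2*(-67*(-999/112319)) - 17 = 2*(66933/112319) - 17 = 133866/112319 - 17 = -1775557/112319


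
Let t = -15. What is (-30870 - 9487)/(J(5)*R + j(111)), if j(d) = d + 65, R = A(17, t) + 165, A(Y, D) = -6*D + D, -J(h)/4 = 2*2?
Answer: 40357/3664 ≈ 11.014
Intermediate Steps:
J(h) = -16 (J(h) = -8*2 = -4*4 = -16)
A(Y, D) = -5*D
R = 240 (R = -5*(-15) + 165 = 75 + 165 = 240)
j(d) = 65 + d
(-30870 - 9487)/(J(5)*R + j(111)) = (-30870 - 9487)/(-16*240 + (65 + 111)) = -40357/(-3840 + 176) = -40357/(-3664) = -40357*(-1/3664) = 40357/3664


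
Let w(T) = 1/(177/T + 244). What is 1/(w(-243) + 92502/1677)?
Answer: 11015095/607629249 ≈ 0.018128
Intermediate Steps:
w(T) = 1/(244 + 177/T)
1/(w(-243) + 92502/1677) = 1/(-243/(177 + 244*(-243)) + 92502/1677) = 1/(-243/(177 - 59292) + 92502*(1/1677)) = 1/(-243/(-59115) + 30834/559) = 1/(-243*(-1/59115) + 30834/559) = 1/(81/19705 + 30834/559) = 1/(607629249/11015095) = 11015095/607629249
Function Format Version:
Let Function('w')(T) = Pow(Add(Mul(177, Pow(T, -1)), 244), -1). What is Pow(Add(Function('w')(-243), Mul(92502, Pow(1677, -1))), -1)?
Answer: Rational(11015095, 607629249) ≈ 0.018128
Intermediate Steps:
Function('w')(T) = Pow(Add(244, Mul(177, Pow(T, -1))), -1)
Pow(Add(Function('w')(-243), Mul(92502, Pow(1677, -1))), -1) = Pow(Add(Mul(-243, Pow(Add(177, Mul(244, -243)), -1)), Mul(92502, Pow(1677, -1))), -1) = Pow(Add(Mul(-243, Pow(Add(177, -59292), -1)), Mul(92502, Rational(1, 1677))), -1) = Pow(Add(Mul(-243, Pow(-59115, -1)), Rational(30834, 559)), -1) = Pow(Add(Mul(-243, Rational(-1, 59115)), Rational(30834, 559)), -1) = Pow(Add(Rational(81, 19705), Rational(30834, 559)), -1) = Pow(Rational(607629249, 11015095), -1) = Rational(11015095, 607629249)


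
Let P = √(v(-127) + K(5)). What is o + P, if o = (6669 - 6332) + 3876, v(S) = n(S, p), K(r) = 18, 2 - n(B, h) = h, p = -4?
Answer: 4213 + 2*√6 ≈ 4217.9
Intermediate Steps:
n(B, h) = 2 - h
v(S) = 6 (v(S) = 2 - 1*(-4) = 2 + 4 = 6)
P = 2*√6 (P = √(6 + 18) = √24 = 2*√6 ≈ 4.8990)
o = 4213 (o = 337 + 3876 = 4213)
o + P = 4213 + 2*√6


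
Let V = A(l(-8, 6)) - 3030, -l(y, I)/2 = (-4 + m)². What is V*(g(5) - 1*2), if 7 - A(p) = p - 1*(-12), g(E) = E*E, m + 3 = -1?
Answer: -66861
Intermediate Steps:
m = -4 (m = -3 - 1 = -4)
g(E) = E²
l(y, I) = -128 (l(y, I) = -2*(-4 - 4)² = -2*(-8)² = -2*64 = -128)
A(p) = -5 - p (A(p) = 7 - (p - 1*(-12)) = 7 - (p + 12) = 7 - (12 + p) = 7 + (-12 - p) = -5 - p)
V = -2907 (V = (-5 - 1*(-128)) - 3030 = (-5 + 128) - 3030 = 123 - 3030 = -2907)
V*(g(5) - 1*2) = -2907*(5² - 1*2) = -2907*(25 - 2) = -2907*23 = -66861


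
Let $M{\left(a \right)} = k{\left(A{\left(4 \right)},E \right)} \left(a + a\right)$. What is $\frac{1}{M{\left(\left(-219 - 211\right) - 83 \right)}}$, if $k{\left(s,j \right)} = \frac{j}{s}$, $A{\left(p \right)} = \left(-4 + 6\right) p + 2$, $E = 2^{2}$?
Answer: $- \frac{5}{2052} \approx -0.0024366$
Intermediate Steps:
$E = 4$
$A{\left(p \right)} = 2 + 2 p$ ($A{\left(p \right)} = 2 p + 2 = 2 + 2 p$)
$M{\left(a \right)} = \frac{4 a}{5}$ ($M{\left(a \right)} = \frac{4}{2 + 2 \cdot 4} \left(a + a\right) = \frac{4}{2 + 8} \cdot 2 a = \frac{4}{10} \cdot 2 a = 4 \cdot \frac{1}{10} \cdot 2 a = \frac{2 \cdot 2 a}{5} = \frac{4 a}{5}$)
$\frac{1}{M{\left(\left(-219 - 211\right) - 83 \right)}} = \frac{1}{\frac{4}{5} \left(\left(-219 - 211\right) - 83\right)} = \frac{1}{\frac{4}{5} \left(-430 - 83\right)} = \frac{1}{\frac{4}{5} \left(-513\right)} = \frac{1}{- \frac{2052}{5}} = - \frac{5}{2052}$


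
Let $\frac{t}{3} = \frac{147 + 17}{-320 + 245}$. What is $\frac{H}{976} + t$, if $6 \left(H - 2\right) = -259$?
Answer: $- \frac{966559}{146400} \approx -6.6022$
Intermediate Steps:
$H = - \frac{247}{6}$ ($H = 2 + \frac{1}{6} \left(-259\right) = 2 - \frac{259}{6} = - \frac{247}{6} \approx -41.167$)
$t = - \frac{164}{25}$ ($t = 3 \frac{147 + 17}{-320 + 245} = 3 \frac{164}{-75} = 3 \cdot 164 \left(- \frac{1}{75}\right) = 3 \left(- \frac{164}{75}\right) = - \frac{164}{25} \approx -6.56$)
$\frac{H}{976} + t = - \frac{247}{6 \cdot 976} - \frac{164}{25} = \left(- \frac{247}{6}\right) \frac{1}{976} - \frac{164}{25} = - \frac{247}{5856} - \frac{164}{25} = - \frac{966559}{146400}$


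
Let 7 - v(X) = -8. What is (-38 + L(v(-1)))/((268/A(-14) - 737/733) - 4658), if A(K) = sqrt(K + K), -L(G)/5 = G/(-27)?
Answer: 5554672657877/734828948005419 - 22822962142*I*sqrt(7)/734828948005419 ≈ 0.0075591 - 8.2174e-5*I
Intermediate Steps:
v(X) = 15 (v(X) = 7 - 1*(-8) = 7 + 8 = 15)
L(G) = 5*G/27 (L(G) = -5*G/(-27) = -5*G*(-1)/27 = -(-5)*G/27 = 5*G/27)
A(K) = sqrt(2)*sqrt(K) (A(K) = sqrt(2*K) = sqrt(2)*sqrt(K))
(-38 + L(v(-1)))/((268/A(-14) - 737/733) - 4658) = (-38 + (5/27)*15)/((268/((sqrt(2)*sqrt(-14))) - 737/733) - 4658) = (-38 + 25/9)/((268/((sqrt(2)*(I*sqrt(14)))) - 737*1/733) - 4658) = -317/(9*((268/((2*I*sqrt(7))) - 737/733) - 4658)) = -317/(9*((268*(-I*sqrt(7)/14) - 737/733) - 4658)) = -317/(9*((-134*I*sqrt(7)/7 - 737/733) - 4658)) = -317/(9*((-737/733 - 134*I*sqrt(7)/7) - 4658)) = -317/(9*(-3415051/733 - 134*I*sqrt(7)/7))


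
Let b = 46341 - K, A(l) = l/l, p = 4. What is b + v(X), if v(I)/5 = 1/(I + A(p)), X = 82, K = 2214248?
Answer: -179936276/83 ≈ -2.1679e+6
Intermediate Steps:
A(l) = 1
b = -2167907 (b = 46341 - 1*2214248 = 46341 - 2214248 = -2167907)
v(I) = 5/(1 + I) (v(I) = 5/(I + 1) = 5/(1 + I))
b + v(X) = -2167907 + 5/(1 + 82) = -2167907 + 5/83 = -179936276/83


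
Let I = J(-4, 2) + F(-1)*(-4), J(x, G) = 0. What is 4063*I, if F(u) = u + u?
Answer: 32504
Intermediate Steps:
F(u) = 2*u
I = 8 (I = 0 + (2*(-1))*(-4) = 0 - 2*(-4) = 0 + 8 = 8)
4063*I = 4063*8 = 32504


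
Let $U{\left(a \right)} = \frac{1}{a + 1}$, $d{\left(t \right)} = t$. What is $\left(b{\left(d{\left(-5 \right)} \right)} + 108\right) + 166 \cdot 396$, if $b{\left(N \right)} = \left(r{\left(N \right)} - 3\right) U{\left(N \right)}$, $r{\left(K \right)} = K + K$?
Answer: $\frac{263389}{4} \approx 65847.0$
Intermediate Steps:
$r{\left(K \right)} = 2 K$
$U{\left(a \right)} = \frac{1}{1 + a}$
$b{\left(N \right)} = \frac{-3 + 2 N}{1 + N}$ ($b{\left(N \right)} = \frac{2 N - 3}{1 + N} = \frac{-3 + 2 N}{1 + N}$)
$\left(b{\left(d{\left(-5 \right)} \right)} + 108\right) + 166 \cdot 396 = \left(\frac{-3 + 2 \left(-5\right)}{1 - 5} + 108\right) + 166 \cdot 396 = \left(\frac{-3 - 10}{-4} + 108\right) + 65736 = \left(\left(- \frac{1}{4}\right) \left(-13\right) + 108\right) + 65736 = \left(\frac{13}{4} + 108\right) + 65736 = \frac{445}{4} + 65736 = \frac{263389}{4}$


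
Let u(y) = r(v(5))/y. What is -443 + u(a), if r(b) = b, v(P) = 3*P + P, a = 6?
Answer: -1319/3 ≈ -439.67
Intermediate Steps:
v(P) = 4*P
u(y) = 20/y (u(y) = (4*5)/y = 20/y)
-443 + u(a) = -443 + 20/6 = -443 + 20*(⅙) = -443 + 10/3 = -1319/3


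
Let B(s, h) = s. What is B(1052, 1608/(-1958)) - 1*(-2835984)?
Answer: 2837036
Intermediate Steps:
B(1052, 1608/(-1958)) - 1*(-2835984) = 1052 - 1*(-2835984) = 1052 + 2835984 = 2837036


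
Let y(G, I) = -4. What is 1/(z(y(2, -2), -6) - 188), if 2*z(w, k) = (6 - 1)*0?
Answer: -1/188 ≈ -0.0053191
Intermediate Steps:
z(w, k) = 0 (z(w, k) = ((6 - 1)*0)/2 = (5*0)/2 = (½)*0 = 0)
1/(z(y(2, -2), -6) - 188) = 1/(0 - 188) = 1/(-188) = -1/188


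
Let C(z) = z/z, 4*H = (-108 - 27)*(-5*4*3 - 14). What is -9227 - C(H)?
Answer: -9228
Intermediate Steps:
H = 4995/2 (H = ((-108 - 27)*(-5*4*3 - 14))/4 = (-135*(-20*3 - 14))/4 = (-135*(-60 - 14))/4 = (-135*(-74))/4 = (¼)*9990 = 4995/2 ≈ 2497.5)
C(z) = 1
-9227 - C(H) = -9227 - 1*1 = -9227 - 1 = -9228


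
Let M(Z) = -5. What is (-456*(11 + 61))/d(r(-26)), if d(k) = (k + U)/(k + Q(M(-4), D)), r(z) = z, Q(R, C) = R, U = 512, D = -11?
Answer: 18848/9 ≈ 2094.2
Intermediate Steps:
d(k) = (512 + k)/(-5 + k) (d(k) = (k + 512)/(k - 5) = (512 + k)/(-5 + k))
(-456*(11 + 61))/d(r(-26)) = (-456*(11 + 61))/(((512 - 26)/(-5 - 26))) = (-456*72)/((486/(-31))) = -32832/((-1/31*486)) = -32832/(-486/31) = -32832*(-31/486) = 18848/9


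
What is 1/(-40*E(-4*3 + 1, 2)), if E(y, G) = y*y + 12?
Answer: -1/5320 ≈ -0.00018797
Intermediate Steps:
E(y, G) = 12 + y**2 (E(y, G) = y**2 + 12 = 12 + y**2)
1/(-40*E(-4*3 + 1, 2)) = 1/(-40*(12 + (-4*3 + 1)**2)) = 1/(-40*(12 + (-12 + 1)**2)) = 1/(-40*(12 + (-11)**2)) = 1/(-40*(12 + 121)) = 1/(-40*133) = 1/(-5320) = -1/5320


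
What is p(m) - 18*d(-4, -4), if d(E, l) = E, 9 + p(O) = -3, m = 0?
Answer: 60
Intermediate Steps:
p(O) = -12 (p(O) = -9 - 3 = -12)
p(m) - 18*d(-4, -4) = -12 - 18*(-4) = -12 + 72 = 60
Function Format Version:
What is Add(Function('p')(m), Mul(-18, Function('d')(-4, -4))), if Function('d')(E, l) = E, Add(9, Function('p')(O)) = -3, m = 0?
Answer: 60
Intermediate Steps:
Function('p')(O) = -12 (Function('p')(O) = Add(-9, -3) = -12)
Add(Function('p')(m), Mul(-18, Function('d')(-4, -4))) = Add(-12, Mul(-18, -4)) = Add(-12, 72) = 60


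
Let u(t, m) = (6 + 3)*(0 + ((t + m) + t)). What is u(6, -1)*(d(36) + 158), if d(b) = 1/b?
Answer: 62579/4 ≈ 15645.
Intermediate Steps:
u(t, m) = 9*m + 18*t (u(t, m) = 9*(0 + ((m + t) + t)) = 9*(0 + (m + 2*t)) = 9*(m + 2*t) = 9*m + 18*t)
u(6, -1)*(d(36) + 158) = (9*(-1) + 18*6)*(1/36 + 158) = (-9 + 108)*(1/36 + 158) = 99*(5689/36) = 62579/4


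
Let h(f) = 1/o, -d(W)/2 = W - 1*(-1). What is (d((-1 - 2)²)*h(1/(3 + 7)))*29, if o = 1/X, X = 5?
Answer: -2900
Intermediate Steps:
o = ⅕ (o = 1/5 = ⅕ ≈ 0.20000)
d(W) = -2 - 2*W (d(W) = -2*(W - 1*(-1)) = -2*(W + 1) = -2*(1 + W) = -2 - 2*W)
h(f) = 5 (h(f) = 1/(⅕) = 5)
(d((-1 - 2)²)*h(1/(3 + 7)))*29 = ((-2 - 2*(-1 - 2)²)*5)*29 = ((-2 - 2*(-3)²)*5)*29 = ((-2 - 2*9)*5)*29 = ((-2 - 18)*5)*29 = -20*5*29 = -100*29 = -2900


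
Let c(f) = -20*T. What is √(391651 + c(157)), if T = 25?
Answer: √391151 ≈ 625.42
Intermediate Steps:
c(f) = -500 (c(f) = -20*25 = -500)
√(391651 + c(157)) = √(391651 - 500) = √391151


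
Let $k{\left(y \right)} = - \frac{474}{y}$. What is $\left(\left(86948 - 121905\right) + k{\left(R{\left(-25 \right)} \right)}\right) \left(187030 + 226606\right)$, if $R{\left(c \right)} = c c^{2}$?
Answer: $- \frac{225929079749036}{15625} \approx -1.4459 \cdot 10^{10}$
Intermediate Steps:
$R{\left(c \right)} = c^{3}$
$\left(\left(86948 - 121905\right) + k{\left(R{\left(-25 \right)} \right)}\right) \left(187030 + 226606\right) = \left(\left(86948 - 121905\right) - \frac{474}{\left(-25\right)^{3}}\right) \left(187030 + 226606\right) = \left(\left(86948 - 121905\right) - \frac{474}{-15625}\right) 413636 = \left(-34957 - - \frac{474}{15625}\right) 413636 = \left(-34957 + \frac{474}{15625}\right) 413636 = \left(- \frac{546202651}{15625}\right) 413636 = - \frac{225929079749036}{15625}$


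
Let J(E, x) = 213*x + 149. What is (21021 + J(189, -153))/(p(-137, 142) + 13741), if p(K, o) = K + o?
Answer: -11419/13746 ≈ -0.83071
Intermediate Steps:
J(E, x) = 149 + 213*x
(21021 + J(189, -153))/(p(-137, 142) + 13741) = (21021 + (149 + 213*(-153)))/((-137 + 142) + 13741) = (21021 + (149 - 32589))/(5 + 13741) = (21021 - 32440)/13746 = -11419*1/13746 = -11419/13746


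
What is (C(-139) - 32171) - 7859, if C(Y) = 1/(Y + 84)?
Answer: -2201651/55 ≈ -40030.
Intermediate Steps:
C(Y) = 1/(84 + Y)
(C(-139) - 32171) - 7859 = (1/(84 - 139) - 32171) - 7859 = (1/(-55) - 32171) - 7859 = (-1/55 - 32171) - 7859 = -1769406/55 - 7859 = -2201651/55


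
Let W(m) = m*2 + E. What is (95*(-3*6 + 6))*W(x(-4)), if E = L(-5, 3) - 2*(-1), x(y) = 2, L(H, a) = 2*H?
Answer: 4560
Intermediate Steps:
E = -8 (E = 2*(-5) - 2*(-1) = -10 + 2 = -8)
W(m) = -8 + 2*m (W(m) = m*2 - 8 = 2*m - 8 = -8 + 2*m)
(95*(-3*6 + 6))*W(x(-4)) = (95*(-3*6 + 6))*(-8 + 2*2) = (95*(-18 + 6))*(-8 + 4) = (95*(-12))*(-4) = -1140*(-4) = 4560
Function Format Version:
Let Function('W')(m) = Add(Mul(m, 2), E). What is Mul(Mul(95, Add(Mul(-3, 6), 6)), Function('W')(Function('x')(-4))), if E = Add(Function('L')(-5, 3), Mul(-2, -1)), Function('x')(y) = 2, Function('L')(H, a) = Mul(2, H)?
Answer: 4560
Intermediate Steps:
E = -8 (E = Add(Mul(2, -5), Mul(-2, -1)) = Add(-10, 2) = -8)
Function('W')(m) = Add(-8, Mul(2, m)) (Function('W')(m) = Add(Mul(m, 2), -8) = Add(Mul(2, m), -8) = Add(-8, Mul(2, m)))
Mul(Mul(95, Add(Mul(-3, 6), 6)), Function('W')(Function('x')(-4))) = Mul(Mul(95, Add(Mul(-3, 6), 6)), Add(-8, Mul(2, 2))) = Mul(Mul(95, Add(-18, 6)), Add(-8, 4)) = Mul(Mul(95, -12), -4) = Mul(-1140, -4) = 4560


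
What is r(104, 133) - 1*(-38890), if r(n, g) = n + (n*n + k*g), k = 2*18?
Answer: 54598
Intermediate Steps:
k = 36
r(n, g) = n + n² + 36*g (r(n, g) = n + (n*n + 36*g) = n + (n² + 36*g) = n + n² + 36*g)
r(104, 133) - 1*(-38890) = (104 + 104² + 36*133) - 1*(-38890) = (104 + 10816 + 4788) + 38890 = 15708 + 38890 = 54598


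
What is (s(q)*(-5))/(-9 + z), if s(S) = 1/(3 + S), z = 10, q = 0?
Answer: -5/3 ≈ -1.6667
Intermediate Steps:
(s(q)*(-5))/(-9 + z) = (-5/(3 + 0))/(-9 + 10) = (-5/3)/1 = ((1/3)*(-5))*1 = -5/3*1 = -5/3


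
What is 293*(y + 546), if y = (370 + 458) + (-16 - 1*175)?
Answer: 346619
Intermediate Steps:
y = 637 (y = 828 + (-16 - 175) = 828 - 191 = 637)
293*(y + 546) = 293*(637 + 546) = 293*1183 = 346619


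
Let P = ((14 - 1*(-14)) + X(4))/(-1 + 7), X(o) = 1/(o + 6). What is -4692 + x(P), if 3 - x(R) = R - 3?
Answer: -281441/60 ≈ -4690.7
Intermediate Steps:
X(o) = 1/(6 + o)
P = 281/60 (P = ((14 - 1*(-14)) + 1/(6 + 4))/(-1 + 7) = ((14 + 14) + 1/10)/6 = (28 + ⅒)*(⅙) = (281/10)*(⅙) = 281/60 ≈ 4.6833)
x(R) = 6 - R (x(R) = 3 - (R - 3) = 3 - (-3 + R) = 3 + (3 - R) = 6 - R)
-4692 + x(P) = -4692 + (6 - 1*281/60) = -4692 + (6 - 281/60) = -4692 + 79/60 = -281441/60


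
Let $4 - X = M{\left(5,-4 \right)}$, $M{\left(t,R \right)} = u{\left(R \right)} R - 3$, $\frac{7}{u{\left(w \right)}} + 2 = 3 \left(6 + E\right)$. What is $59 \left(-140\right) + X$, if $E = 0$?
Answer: $- \frac{33005}{4} \approx -8251.3$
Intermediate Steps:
$u{\left(w \right)} = \frac{7}{16}$ ($u{\left(w \right)} = \frac{7}{-2 + 3 \left(6 + 0\right)} = \frac{7}{-2 + 3 \cdot 6} = \frac{7}{-2 + 18} = \frac{7}{16}$)
$M{\left(t,R \right)} = -3 + \frac{7 R}{16}$ ($M{\left(t,R \right)} = \frac{7 R}{16} - 3 = -3 + \frac{7 R}{16}$)
$X = \frac{35}{4}$ ($X = 4 - \left(-3 + \frac{7}{16} \left(-4\right)\right) = 4 - \left(-3 - \frac{7}{4}\right) = 4 - - \frac{19}{4} = 4 + \frac{19}{4} = \frac{35}{4} \approx 8.75$)
$59 \left(-140\right) + X = 59 \left(-140\right) + \frac{35}{4} = -8260 + \frac{35}{4} = - \frac{33005}{4}$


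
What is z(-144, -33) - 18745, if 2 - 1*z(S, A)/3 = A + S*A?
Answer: -32896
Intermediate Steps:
z(S, A) = 6 - 3*A - 3*A*S (z(S, A) = 6 - 3*(A + S*A) = 6 - 3*(A + A*S) = 6 + (-3*A - 3*A*S) = 6 - 3*A - 3*A*S)
z(-144, -33) - 18745 = (6 - 3*(-33) - 3*(-33)*(-144)) - 18745 = (6 + 99 - 14256) - 18745 = -14151 - 18745 = -32896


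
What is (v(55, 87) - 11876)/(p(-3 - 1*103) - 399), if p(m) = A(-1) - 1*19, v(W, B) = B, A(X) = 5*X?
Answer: 11789/423 ≈ 27.870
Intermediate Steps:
p(m) = -24 (p(m) = 5*(-1) - 1*19 = -5 - 19 = -24)
(v(55, 87) - 11876)/(p(-3 - 1*103) - 399) = (87 - 11876)/(-24 - 399) = -11789/(-423) = -11789*(-1/423) = 11789/423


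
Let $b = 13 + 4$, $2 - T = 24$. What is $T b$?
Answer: $-374$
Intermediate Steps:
$T = -22$ ($T = 2 - 24 = -22$)
$b = 17$
$T b = \left(-22\right) 17 = -374$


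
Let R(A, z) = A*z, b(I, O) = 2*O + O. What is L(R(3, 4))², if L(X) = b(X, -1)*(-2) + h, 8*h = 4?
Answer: 169/4 ≈ 42.250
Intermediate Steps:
h = ½ (h = (⅛)*4 = ½ ≈ 0.50000)
b(I, O) = 3*O
L(X) = 13/2 (L(X) = (3*(-1))*(-2) + ½ = -3*(-2) + ½ = 6 + ½ = 13/2)
L(R(3, 4))² = (13/2)² = 169/4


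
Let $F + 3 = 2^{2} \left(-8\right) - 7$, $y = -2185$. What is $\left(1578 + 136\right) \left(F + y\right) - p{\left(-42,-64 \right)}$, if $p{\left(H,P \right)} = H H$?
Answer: $-3818842$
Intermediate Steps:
$p{\left(H,P \right)} = H^{2}$
$F = -42$ ($F = -3 + \left(2^{2} \left(-8\right) - 7\right) = -3 + \left(4 \left(-8\right) - 7\right) = -3 - 39 = -42$)
$\left(1578 + 136\right) \left(F + y\right) - p{\left(-42,-64 \right)} = \left(1578 + 136\right) \left(-42 - 2185\right) - \left(-42\right)^{2} = 1714 \left(-2227\right) - 1764 = -3817078 - 1764 = -3818842$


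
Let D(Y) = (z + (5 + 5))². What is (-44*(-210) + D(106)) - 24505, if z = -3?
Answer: -15216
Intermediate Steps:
D(Y) = 49 (D(Y) = (-3 + (5 + 5))² = (-3 + 10)² = 7² = 49)
(-44*(-210) + D(106)) - 24505 = (-44*(-210) + 49) - 24505 = (9240 + 49) - 24505 = 9289 - 24505 = -15216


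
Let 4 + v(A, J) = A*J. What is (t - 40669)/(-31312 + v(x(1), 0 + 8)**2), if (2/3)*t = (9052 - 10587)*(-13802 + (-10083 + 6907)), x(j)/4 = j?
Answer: -4881397/3816 ≈ -1279.2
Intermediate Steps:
x(j) = 4*j
v(A, J) = -4 + A*J
t = 39091845 (t = 3*((9052 - 10587)*(-13802 + (-10083 + 6907)))/2 = 3*(-1535*(-13802 - 3176))/2 = 3*(-1535*(-16978))/2 = (3/2)*26061230 = 39091845)
(t - 40669)/(-31312 + v(x(1), 0 + 8)**2) = (39091845 - 40669)/(-31312 + (-4 + (4*1)*(0 + 8))**2) = 39051176/(-31312 + (-4 + 4*8)**2) = 39051176/(-31312 + (-4 + 32)**2) = 39051176/(-31312 + 28**2) = 39051176/(-31312 + 784) = 39051176/(-30528) = 39051176*(-1/30528) = -4881397/3816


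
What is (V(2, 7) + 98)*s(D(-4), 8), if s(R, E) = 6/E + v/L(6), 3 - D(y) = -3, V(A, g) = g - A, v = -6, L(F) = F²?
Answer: 721/12 ≈ 60.083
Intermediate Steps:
D(y) = 6 (D(y) = 3 - 1*(-3) = 3 + 3 = 6)
s(R, E) = -⅙ + 6/E (s(R, E) = 6/E - 6/(6²) = 6/E - 6/36 = 6/E - 6*1/36 = 6/E - ⅙ = -⅙ + 6/E)
(V(2, 7) + 98)*s(D(-4), 8) = ((7 - 1*2) + 98)*((⅙)*(36 - 1*8)/8) = ((7 - 2) + 98)*((⅙)*(⅛)*(36 - 8)) = (5 + 98)*((⅙)*(⅛)*28) = 103*(7/12) = 721/12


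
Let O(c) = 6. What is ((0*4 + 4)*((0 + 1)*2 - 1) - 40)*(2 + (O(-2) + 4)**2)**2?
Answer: -374544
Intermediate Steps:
((0*4 + 4)*((0 + 1)*2 - 1) - 40)*(2 + (O(-2) + 4)**2)**2 = ((0*4 + 4)*((0 + 1)*2 - 1) - 40)*(2 + (6 + 4)**2)**2 = ((0 + 4)*(1*2 - 1) - 40)*(2 + 10**2)**2 = (4*(2 - 1) - 40)*(2 + 100)**2 = (4*1 - 40)*102**2 = (4 - 40)*10404 = -36*10404 = -374544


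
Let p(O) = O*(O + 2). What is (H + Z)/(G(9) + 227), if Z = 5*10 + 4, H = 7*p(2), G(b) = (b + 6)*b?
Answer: 55/181 ≈ 0.30387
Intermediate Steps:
G(b) = b*(6 + b) (G(b) = (6 + b)*b = b*(6 + b))
p(O) = O*(2 + O)
H = 56 (H = 7*(2*(2 + 2)) = 7*(2*4) = 7*8 = 56)
Z = 54 (Z = 50 + 4 = 54)
(H + Z)/(G(9) + 227) = (56 + 54)/(9*(6 + 9) + 227) = 110/(9*15 + 227) = 110/(135 + 227) = 110/362 = 110*(1/362) = 55/181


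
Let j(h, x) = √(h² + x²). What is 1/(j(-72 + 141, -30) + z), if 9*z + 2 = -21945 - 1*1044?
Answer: -206919/528127540 - 243*√629/528127540 ≈ -0.00040334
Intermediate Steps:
z = -22991/9 (z = -2/9 + (-21945 - 1*1044)/9 = -2/9 + (-21945 - 1044)/9 = -2/9 + (⅑)*(-22989) = -2/9 - 7663/3 = -22991/9 ≈ -2554.6)
1/(j(-72 + 141, -30) + z) = 1/(√((-72 + 141)² + (-30)²) - 22991/9) = 1/(√(69² + 900) - 22991/9) = 1/(√(4761 + 900) - 22991/9) = 1/(√5661 - 22991/9) = 1/(3*√629 - 22991/9) = 1/(-22991/9 + 3*√629)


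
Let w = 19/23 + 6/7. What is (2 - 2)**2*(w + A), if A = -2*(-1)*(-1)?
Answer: 0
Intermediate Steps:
A = -2 (A = 2*(-1) = -2)
w = 271/161 (w = 19*(1/23) + 6*(1/7) = 19/23 + 6/7 = 271/161 ≈ 1.6832)
(2 - 2)**2*(w + A) = (2 - 2)**2*(271/161 - 2) = 0**2*(-51/161) = 0*(-51/161) = 0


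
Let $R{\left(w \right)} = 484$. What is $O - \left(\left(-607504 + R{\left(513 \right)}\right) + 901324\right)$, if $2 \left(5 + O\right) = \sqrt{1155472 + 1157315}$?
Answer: $-294309 + \frac{\sqrt{2312787}}{2} \approx -2.9355 \cdot 10^{5}$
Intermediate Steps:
$O = -5 + \frac{\sqrt{2312787}}{2}$ ($O = -5 + \frac{\sqrt{1155472 + 1157315}}{2} = -5 + \frac{\sqrt{2312787}}{2} \approx 755.39$)
$O - \left(\left(-607504 + R{\left(513 \right)}\right) + 901324\right) = \left(-5 + \frac{\sqrt{2312787}}{2}\right) - \left(\left(-607504 + 484\right) + 901324\right) = \left(-5 + \frac{\sqrt{2312787}}{2}\right) - \left(-607020 + 901324\right) = \left(-5 + \frac{\sqrt{2312787}}{2}\right) - 294304 = -294309 + \frac{\sqrt{2312787}}{2}$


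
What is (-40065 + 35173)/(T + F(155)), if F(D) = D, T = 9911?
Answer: -2446/5033 ≈ -0.48599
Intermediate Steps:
(-40065 + 35173)/(T + F(155)) = (-40065 + 35173)/(9911 + 155) = -4892/10066 = -4892*1/10066 = -2446/5033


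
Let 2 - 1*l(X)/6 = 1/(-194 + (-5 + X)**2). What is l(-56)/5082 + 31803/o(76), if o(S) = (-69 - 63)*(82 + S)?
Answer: -2874551483/1888017208 ≈ -1.5225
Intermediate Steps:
o(S) = -10824 - 132*S (o(S) = -132*(82 + S) = -10824 - 132*S)
l(X) = 12 - 6/(-194 + (-5 + X)**2)
l(-56)/5082 + 31803/o(76) = (6*(-389 + 2*(-5 - 56)**2)/(-194 + (-5 - 56)**2))/5082 + 31803/(-10824 - 132*76) = (6*(-389 + 2*(-61)**2)/(-194 + (-61)**2))*(1/5082) + 31803/(-10824 - 10032) = (6*(-389 + 2*3721)/(-194 + 3721))*(1/5082) + 31803/(-20856) = (6*(-389 + 7442)/3527)*(1/5082) + 31803*(-1/20856) = (6*(1/3527)*7053)*(1/5082) - 10601/6952 = (42318/3527)*(1/5082) - 10601/6952 = 7053/2987369 - 10601/6952 = -2874551483/1888017208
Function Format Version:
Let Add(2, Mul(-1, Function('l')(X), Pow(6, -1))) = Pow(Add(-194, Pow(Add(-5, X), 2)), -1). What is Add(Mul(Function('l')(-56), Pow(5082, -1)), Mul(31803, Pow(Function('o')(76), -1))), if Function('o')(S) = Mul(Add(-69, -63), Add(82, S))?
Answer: Rational(-2874551483, 1888017208) ≈ -1.5225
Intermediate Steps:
Function('o')(S) = Add(-10824, Mul(-132, S)) (Function('o')(S) = Mul(-132, Add(82, S)) = Add(-10824, Mul(-132, S)))
Function('l')(X) = Add(12, Mul(-6, Pow(Add(-194, Pow(Add(-5, X), 2)), -1)))
Add(Mul(Function('l')(-56), Pow(5082, -1)), Mul(31803, Pow(Function('o')(76), -1))) = Add(Mul(Mul(6, Pow(Add(-194, Pow(Add(-5, -56), 2)), -1), Add(-389, Mul(2, Pow(Add(-5, -56), 2)))), Pow(5082, -1)), Mul(31803, Pow(Add(-10824, Mul(-132, 76)), -1))) = Add(Mul(Mul(6, Pow(Add(-194, Pow(-61, 2)), -1), Add(-389, Mul(2, Pow(-61, 2)))), Rational(1, 5082)), Mul(31803, Pow(Add(-10824, -10032), -1))) = Add(Mul(Mul(6, Pow(Add(-194, 3721), -1), Add(-389, Mul(2, 3721))), Rational(1, 5082)), Mul(31803, Pow(-20856, -1))) = Add(Mul(Mul(6, Pow(3527, -1), Add(-389, 7442)), Rational(1, 5082)), Mul(31803, Rational(-1, 20856))) = Add(Mul(Mul(6, Rational(1, 3527), 7053), Rational(1, 5082)), Rational(-10601, 6952)) = Add(Mul(Rational(42318, 3527), Rational(1, 5082)), Rational(-10601, 6952)) = Add(Rational(7053, 2987369), Rational(-10601, 6952)) = Rational(-2874551483, 1888017208)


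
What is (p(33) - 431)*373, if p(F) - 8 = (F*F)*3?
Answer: 1060812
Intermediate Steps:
p(F) = 8 + 3*F² (p(F) = 8 + (F*F)*3 = 8 + F²*3 = 8 + 3*F²)
(p(33) - 431)*373 = ((8 + 3*33²) - 431)*373 = ((8 + 3*1089) - 431)*373 = ((8 + 3267) - 431)*373 = (3275 - 431)*373 = 2844*373 = 1060812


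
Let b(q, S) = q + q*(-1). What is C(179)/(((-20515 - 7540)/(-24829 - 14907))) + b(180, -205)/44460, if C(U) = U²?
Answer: 1273181176/28055 ≈ 45382.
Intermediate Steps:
b(q, S) = 0 (b(q, S) = q - q = 0)
C(179)/(((-20515 - 7540)/(-24829 - 14907))) + b(180, -205)/44460 = 179²/(((-20515 - 7540)/(-24829 - 14907))) + 0/44460 = 32041/((-28055/(-39736))) + 0*(1/44460) = 32041/((-28055*(-1/39736))) + 0 = 32041/(28055/39736) + 0 = 32041*(39736/28055) + 0 = 1273181176/28055 + 0 = 1273181176/28055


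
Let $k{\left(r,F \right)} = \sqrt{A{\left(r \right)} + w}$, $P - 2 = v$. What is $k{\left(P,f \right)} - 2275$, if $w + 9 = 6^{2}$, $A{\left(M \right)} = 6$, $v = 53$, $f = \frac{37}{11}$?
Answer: $-2275 + \sqrt{33} \approx -2269.3$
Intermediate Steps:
$f = \frac{37}{11}$ ($f = 37 \cdot \frac{1}{11} = \frac{37}{11} \approx 3.3636$)
$w = 27$ ($w = -9 + 6^{2} = -9 + 36 = 27$)
$P = 55$ ($P = 2 + 53 = 55$)
$k{\left(r,F \right)} = \sqrt{33}$ ($k{\left(r,F \right)} = \sqrt{6 + 27} = \sqrt{33}$)
$k{\left(P,f \right)} - 2275 = \sqrt{33} - 2275 = -2275 + \sqrt{33}$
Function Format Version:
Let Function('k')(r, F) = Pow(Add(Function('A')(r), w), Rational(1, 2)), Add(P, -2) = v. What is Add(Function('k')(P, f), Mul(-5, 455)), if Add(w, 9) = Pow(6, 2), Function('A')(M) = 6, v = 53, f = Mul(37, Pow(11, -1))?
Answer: Add(-2275, Pow(33, Rational(1, 2))) ≈ -2269.3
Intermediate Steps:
f = Rational(37, 11) (f = Mul(37, Rational(1, 11)) = Rational(37, 11) ≈ 3.3636)
w = 27 (w = Add(-9, Pow(6, 2)) = Add(-9, 36) = 27)
P = 55 (P = Add(2, 53) = 55)
Function('k')(r, F) = Pow(33, Rational(1, 2)) (Function('k')(r, F) = Pow(Add(6, 27), Rational(1, 2)) = Pow(33, Rational(1, 2)))
Add(Function('k')(P, f), Mul(-5, 455)) = Add(Pow(33, Rational(1, 2)), Mul(-5, 455)) = Add(Pow(33, Rational(1, 2)), -2275) = Add(-2275, Pow(33, Rational(1, 2)))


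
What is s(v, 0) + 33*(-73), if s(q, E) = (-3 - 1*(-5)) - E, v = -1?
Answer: -2407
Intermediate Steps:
s(q, E) = 2 - E (s(q, E) = (-3 + 5) - E = 2 - E)
s(v, 0) + 33*(-73) = (2 - 1*0) + 33*(-73) = (2 + 0) - 2409 = 2 - 2409 = -2407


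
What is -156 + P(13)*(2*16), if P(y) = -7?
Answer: -380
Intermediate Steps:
-156 + P(13)*(2*16) = -156 - 14*16 = -156 - 7*32 = -156 - 224 = -380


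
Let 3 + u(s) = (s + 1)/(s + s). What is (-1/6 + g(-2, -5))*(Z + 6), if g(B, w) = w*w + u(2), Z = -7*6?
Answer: -813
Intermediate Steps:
u(s) = -3 + (1 + s)/(2*s) (u(s) = -3 + (s + 1)/(s + s) = -3 + (1 + s)/((2*s)) = -3 + (1 + s)*(1/(2*s)) = -3 + (1 + s)/(2*s))
Z = -42
g(B, w) = -9/4 + w**2 (g(B, w) = w*w + (1/2)*(1 - 5*2)/2 = w**2 + (1/2)*(1/2)*(1 - 10) = w**2 + (1/2)*(1/2)*(-9) = w**2 - 9/4 = -9/4 + w**2)
(-1/6 + g(-2, -5))*(Z + 6) = (-1/6 + (-9/4 + (-5)**2))*(-42 + 6) = ((1/6)*(-1) + (-9/4 + 25))*(-36) = (-1/6 + 91/4)*(-36) = (271/12)*(-36) = -813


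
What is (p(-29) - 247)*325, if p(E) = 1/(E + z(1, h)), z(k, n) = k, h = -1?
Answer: -2248025/28 ≈ -80287.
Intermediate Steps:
p(E) = 1/(1 + E) (p(E) = 1/(E + 1) = 1/(1 + E))
(p(-29) - 247)*325 = (1/(1 - 29) - 247)*325 = (1/(-28) - 247)*325 = (-1/28 - 247)*325 = -6917/28*325 = -2248025/28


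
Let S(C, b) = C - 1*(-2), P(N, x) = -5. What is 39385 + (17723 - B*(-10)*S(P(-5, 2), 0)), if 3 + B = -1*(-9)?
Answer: 56928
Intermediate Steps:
B = 6 (B = -3 - 1*(-9) = -3 + 9 = 6)
S(C, b) = 2 + C (S(C, b) = C + 2 = 2 + C)
39385 + (17723 - B*(-10)*S(P(-5, 2), 0)) = 39385 + (17723 - 6*(-10)*(2 - 5)) = 39385 + (17723 - (-60)*(-3)) = 39385 + (17723 - 1*180) = 39385 + (17723 - 180) = 39385 + 17543 = 56928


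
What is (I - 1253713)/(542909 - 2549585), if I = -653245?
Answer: 953479/1003338 ≈ 0.95031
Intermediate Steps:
(I - 1253713)/(542909 - 2549585) = (-653245 - 1253713)/(542909 - 2549585) = -1906958/(-2006676) = -1906958*(-1/2006676) = 953479/1003338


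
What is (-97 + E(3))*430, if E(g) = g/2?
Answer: -41065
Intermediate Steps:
E(g) = g/2 (E(g) = g*(1/2) = g/2)
(-97 + E(3))*430 = (-97 + (1/2)*3)*430 = (-97 + 3/2)*430 = -191/2*430 = -41065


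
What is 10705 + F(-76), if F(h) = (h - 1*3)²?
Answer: 16946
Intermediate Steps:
F(h) = (-3 + h)² (F(h) = (h - 3)² = (-3 + h)²)
10705 + F(-76) = 10705 + (-3 - 76)² = 10705 + (-79)² = 10705 + 6241 = 16946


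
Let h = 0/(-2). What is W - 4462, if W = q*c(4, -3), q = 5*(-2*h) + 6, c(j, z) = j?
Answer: -4438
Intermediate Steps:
h = 0 (h = 0*(-1/2) = 0)
q = 6 (q = 5*(-2*0) + 6 = 5*0 + 6 = 0 + 6 = 6)
W = 24 (W = 6*4 = 24)
W - 4462 = 24 - 4462 = -4438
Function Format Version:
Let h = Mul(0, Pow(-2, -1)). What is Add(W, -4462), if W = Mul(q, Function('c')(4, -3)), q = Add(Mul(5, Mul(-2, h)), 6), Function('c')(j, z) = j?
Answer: -4438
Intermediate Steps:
h = 0 (h = Mul(0, Rational(-1, 2)) = 0)
q = 6 (q = Add(Mul(5, Mul(-2, 0)), 6) = Add(Mul(5, 0), 6) = Add(0, 6) = 6)
W = 24 (W = Mul(6, 4) = 24)
Add(W, -4462) = Add(24, -4462) = -4438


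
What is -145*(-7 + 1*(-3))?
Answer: 1450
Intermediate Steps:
-145*(-7 + 1*(-3)) = -145*(-7 - 3) = -145*(-10) = 1450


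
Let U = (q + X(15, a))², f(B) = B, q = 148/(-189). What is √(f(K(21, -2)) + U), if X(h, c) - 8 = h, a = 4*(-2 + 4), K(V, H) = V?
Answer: √18381742/189 ≈ 22.685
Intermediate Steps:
q = -148/189 (q = 148*(-1/189) = -148/189 ≈ -0.78307)
a = 8 (a = 4*2 = 8)
X(h, c) = 8 + h
U = 17631601/35721 (U = (-148/189 + (8 + 15))² = (-148/189 + 23)² = (4199/189)² = 17631601/35721 ≈ 493.59)
√(f(K(21, -2)) + U) = √(21 + 17631601/35721) = √(18381742/35721) = √18381742/189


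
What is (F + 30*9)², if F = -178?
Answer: 8464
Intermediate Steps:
(F + 30*9)² = (-178 + 30*9)² = (-178 + 270)² = 92² = 8464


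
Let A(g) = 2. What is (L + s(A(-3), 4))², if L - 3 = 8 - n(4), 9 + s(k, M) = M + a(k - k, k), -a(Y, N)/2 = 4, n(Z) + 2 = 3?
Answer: 9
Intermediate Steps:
n(Z) = 1 (n(Z) = -2 + 3 = 1)
a(Y, N) = -8 (a(Y, N) = -2*4 = -8)
s(k, M) = -17 + M (s(k, M) = -9 + (M - 8) = -9 + (-8 + M) = -17 + M)
L = 10 (L = 3 + (8 - 1*1) = 3 + (8 - 1) = 3 + 7 = 10)
(L + s(A(-3), 4))² = (10 + (-17 + 4))² = (10 - 13)² = (-3)² = 9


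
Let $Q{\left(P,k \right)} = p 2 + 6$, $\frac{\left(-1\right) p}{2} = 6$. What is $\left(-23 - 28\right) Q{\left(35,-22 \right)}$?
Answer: $918$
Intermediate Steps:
$p = -12$ ($p = \left(-2\right) 6 = -12$)
$Q{\left(P,k \right)} = -18$ ($Q{\left(P,k \right)} = \left(-12\right) 2 + 6 = -24 + 6 = -18$)
$\left(-23 - 28\right) Q{\left(35,-22 \right)} = \left(-23 - 28\right) \left(-18\right) = \left(-51\right) \left(-18\right) = 918$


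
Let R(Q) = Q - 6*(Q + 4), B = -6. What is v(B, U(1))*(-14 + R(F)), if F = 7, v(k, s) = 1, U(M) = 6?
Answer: -73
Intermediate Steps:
R(Q) = -24 - 5*Q (R(Q) = Q - 6*(4 + Q) = Q - (24 + 6*Q) = Q + (-24 - 6*Q) = -24 - 5*Q)
v(B, U(1))*(-14 + R(F)) = 1*(-14 + (-24 - 5*7)) = 1*(-14 + (-24 - 35)) = 1*(-14 - 59) = 1*(-73) = -73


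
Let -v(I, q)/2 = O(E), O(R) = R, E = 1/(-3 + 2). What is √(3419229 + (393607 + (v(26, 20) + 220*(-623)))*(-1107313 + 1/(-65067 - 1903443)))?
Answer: I*√1100805899012751166592790/1968510 ≈ 5.3299e+5*I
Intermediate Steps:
E = -1 (E = 1/(-1) = -1)
v(I, q) = 2 (v(I, q) = -2*(-1) = 2)
√(3419229 + (393607 + (v(26, 20) + 220*(-623)))*(-1107313 + 1/(-65067 - 1903443))) = √(3419229 + (393607 + (2 + 220*(-623)))*(-1107313 + 1/(-65067 - 1903443))) = √(3419229 + (393607 + (2 - 137060))*(-1107313 + 1/(-1968510))) = √(3419229 + (393607 - 137058)*(-1107313 - 1/1968510)) = √(3419229 + 256549*(-2179756713631/1968510)) = √(3419229 - 559214405125319419/1968510) = √(-559207674338840629/1968510) = I*√1100805899012751166592790/1968510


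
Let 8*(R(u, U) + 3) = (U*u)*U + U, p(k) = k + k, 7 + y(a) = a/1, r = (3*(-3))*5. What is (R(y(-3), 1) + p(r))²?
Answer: 567009/64 ≈ 8859.5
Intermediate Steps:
r = -45 (r = -9*5 = -45)
y(a) = -7 + a (y(a) = -7 + a/1 = -7 + a*1 = -7 + a)
p(k) = 2*k
R(u, U) = -3 + U/8 + u*U²/8 (R(u, U) = -3 + ((U*u)*U + U)/8 = -3 + (u*U² + U)/8 = -3 + (U + u*U²)/8 = -3 + (U/8 + u*U²/8) = -3 + U/8 + u*U²/8)
(R(y(-3), 1) + p(r))² = ((-3 + (⅛)*1 + (⅛)*(-7 - 3)*1²) + 2*(-45))² = ((-3 + ⅛ + (⅛)*(-10)*1) - 90)² = ((-3 + ⅛ - 5/4) - 90)² = (-33/8 - 90)² = (-753/8)² = 567009/64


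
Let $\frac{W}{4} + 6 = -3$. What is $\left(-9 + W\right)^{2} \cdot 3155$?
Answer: $6388875$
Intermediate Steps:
$W = -36$ ($W = -24 + 4 \left(-3\right) = -24 - 12 = -36$)
$\left(-9 + W\right)^{2} \cdot 3155 = \left(-9 - 36\right)^{2} \cdot 3155 = \left(-45\right)^{2} \cdot 3155 = 2025 \cdot 3155 = 6388875$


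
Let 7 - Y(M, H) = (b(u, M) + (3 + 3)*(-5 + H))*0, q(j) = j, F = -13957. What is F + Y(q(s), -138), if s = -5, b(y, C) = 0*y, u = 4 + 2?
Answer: -13950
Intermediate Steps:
u = 6
b(y, C) = 0
Y(M, H) = 7 (Y(M, H) = 7 - (0 + (3 + 3)*(-5 + H))*0 = 7 - (0 + 6*(-5 + H))*0 = 7 - (0 + (-30 + 6*H))*0 = 7 - (-30 + 6*H)*0 = 7 - 1*0 = 7 + 0 = 7)
F + Y(q(s), -138) = -13957 + 7 = -13950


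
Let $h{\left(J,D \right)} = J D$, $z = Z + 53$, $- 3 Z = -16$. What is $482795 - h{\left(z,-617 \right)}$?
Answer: $\frac{1556360}{3} \approx 5.1879 \cdot 10^{5}$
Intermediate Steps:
$Z = \frac{16}{3}$ ($Z = \left(- \frac{1}{3}\right) \left(-16\right) = \frac{16}{3} \approx 5.3333$)
$z = \frac{175}{3}$ ($z = \frac{16}{3} + 53 = \frac{175}{3} \approx 58.333$)
$h{\left(J,D \right)} = D J$
$482795 - h{\left(z,-617 \right)} = 482795 - \left(-617\right) \frac{175}{3} = 482795 - - \frac{107975}{3} = 482795 + \frac{107975}{3} = \frac{1556360}{3}$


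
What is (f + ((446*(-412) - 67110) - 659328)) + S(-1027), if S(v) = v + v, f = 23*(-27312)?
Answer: -1540420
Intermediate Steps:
f = -628176
S(v) = 2*v
(f + ((446*(-412) - 67110) - 659328)) + S(-1027) = (-628176 + ((446*(-412) - 67110) - 659328)) + 2*(-1027) = (-628176 + ((-183752 - 67110) - 659328)) - 2054 = (-628176 + (-250862 - 659328)) - 2054 = (-628176 - 910190) - 2054 = -1538366 - 2054 = -1540420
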